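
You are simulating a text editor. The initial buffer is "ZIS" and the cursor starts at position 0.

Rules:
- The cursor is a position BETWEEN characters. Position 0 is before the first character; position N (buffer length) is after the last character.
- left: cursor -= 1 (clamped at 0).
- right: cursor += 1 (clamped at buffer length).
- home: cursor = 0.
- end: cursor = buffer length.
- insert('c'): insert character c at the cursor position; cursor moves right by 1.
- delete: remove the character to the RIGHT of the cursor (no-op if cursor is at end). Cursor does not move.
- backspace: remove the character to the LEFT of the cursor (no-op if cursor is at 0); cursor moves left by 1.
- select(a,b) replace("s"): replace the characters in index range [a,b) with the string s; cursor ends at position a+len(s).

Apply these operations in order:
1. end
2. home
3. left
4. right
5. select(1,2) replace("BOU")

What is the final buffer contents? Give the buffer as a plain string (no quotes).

Answer: ZBOUS

Derivation:
After op 1 (end): buf='ZIS' cursor=3
After op 2 (home): buf='ZIS' cursor=0
After op 3 (left): buf='ZIS' cursor=0
After op 4 (right): buf='ZIS' cursor=1
After op 5 (select(1,2) replace("BOU")): buf='ZBOUS' cursor=4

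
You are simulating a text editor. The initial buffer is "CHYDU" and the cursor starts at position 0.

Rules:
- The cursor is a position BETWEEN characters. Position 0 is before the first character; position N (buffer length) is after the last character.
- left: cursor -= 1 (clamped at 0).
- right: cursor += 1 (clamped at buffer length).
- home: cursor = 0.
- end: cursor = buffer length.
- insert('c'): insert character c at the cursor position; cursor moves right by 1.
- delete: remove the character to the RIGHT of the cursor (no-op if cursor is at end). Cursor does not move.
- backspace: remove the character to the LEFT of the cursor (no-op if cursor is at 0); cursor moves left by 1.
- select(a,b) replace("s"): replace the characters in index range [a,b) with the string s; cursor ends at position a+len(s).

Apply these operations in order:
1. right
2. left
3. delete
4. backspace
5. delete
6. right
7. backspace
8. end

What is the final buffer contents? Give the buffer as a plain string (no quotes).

Answer: DU

Derivation:
After op 1 (right): buf='CHYDU' cursor=1
After op 2 (left): buf='CHYDU' cursor=0
After op 3 (delete): buf='HYDU' cursor=0
After op 4 (backspace): buf='HYDU' cursor=0
After op 5 (delete): buf='YDU' cursor=0
After op 6 (right): buf='YDU' cursor=1
After op 7 (backspace): buf='DU' cursor=0
After op 8 (end): buf='DU' cursor=2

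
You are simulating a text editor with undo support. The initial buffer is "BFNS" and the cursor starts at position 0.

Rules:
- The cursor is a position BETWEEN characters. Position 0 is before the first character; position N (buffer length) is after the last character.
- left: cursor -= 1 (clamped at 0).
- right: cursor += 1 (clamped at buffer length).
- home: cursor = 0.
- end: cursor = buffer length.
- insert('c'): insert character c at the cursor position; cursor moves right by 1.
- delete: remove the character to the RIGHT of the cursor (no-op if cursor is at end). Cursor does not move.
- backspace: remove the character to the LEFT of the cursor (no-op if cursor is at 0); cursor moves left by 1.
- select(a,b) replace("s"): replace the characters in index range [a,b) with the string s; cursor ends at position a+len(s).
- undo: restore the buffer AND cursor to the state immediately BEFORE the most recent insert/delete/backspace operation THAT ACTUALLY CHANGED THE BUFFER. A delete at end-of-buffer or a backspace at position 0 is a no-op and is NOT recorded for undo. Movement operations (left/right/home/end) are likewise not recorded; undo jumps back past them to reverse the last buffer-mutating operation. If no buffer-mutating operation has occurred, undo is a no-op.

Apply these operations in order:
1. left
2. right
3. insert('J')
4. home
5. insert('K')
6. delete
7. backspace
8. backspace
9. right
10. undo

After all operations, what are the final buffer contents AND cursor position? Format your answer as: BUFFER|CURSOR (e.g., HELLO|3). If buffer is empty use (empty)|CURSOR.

Answer: KJFNS|1

Derivation:
After op 1 (left): buf='BFNS' cursor=0
After op 2 (right): buf='BFNS' cursor=1
After op 3 (insert('J')): buf='BJFNS' cursor=2
After op 4 (home): buf='BJFNS' cursor=0
After op 5 (insert('K')): buf='KBJFNS' cursor=1
After op 6 (delete): buf='KJFNS' cursor=1
After op 7 (backspace): buf='JFNS' cursor=0
After op 8 (backspace): buf='JFNS' cursor=0
After op 9 (right): buf='JFNS' cursor=1
After op 10 (undo): buf='KJFNS' cursor=1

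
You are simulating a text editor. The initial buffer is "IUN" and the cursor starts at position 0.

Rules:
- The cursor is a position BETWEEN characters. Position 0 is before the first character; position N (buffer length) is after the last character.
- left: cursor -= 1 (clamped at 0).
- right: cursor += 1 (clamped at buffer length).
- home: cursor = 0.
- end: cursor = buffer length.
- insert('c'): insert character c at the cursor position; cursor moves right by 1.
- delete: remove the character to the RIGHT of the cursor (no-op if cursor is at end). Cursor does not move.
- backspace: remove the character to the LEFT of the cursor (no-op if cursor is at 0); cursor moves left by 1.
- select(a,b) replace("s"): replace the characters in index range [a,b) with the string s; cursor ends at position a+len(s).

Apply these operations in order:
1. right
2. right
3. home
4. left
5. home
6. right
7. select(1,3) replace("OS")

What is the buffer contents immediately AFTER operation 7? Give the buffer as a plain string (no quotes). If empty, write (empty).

Answer: IOS

Derivation:
After op 1 (right): buf='IUN' cursor=1
After op 2 (right): buf='IUN' cursor=2
After op 3 (home): buf='IUN' cursor=0
After op 4 (left): buf='IUN' cursor=0
After op 5 (home): buf='IUN' cursor=0
After op 6 (right): buf='IUN' cursor=1
After op 7 (select(1,3) replace("OS")): buf='IOS' cursor=3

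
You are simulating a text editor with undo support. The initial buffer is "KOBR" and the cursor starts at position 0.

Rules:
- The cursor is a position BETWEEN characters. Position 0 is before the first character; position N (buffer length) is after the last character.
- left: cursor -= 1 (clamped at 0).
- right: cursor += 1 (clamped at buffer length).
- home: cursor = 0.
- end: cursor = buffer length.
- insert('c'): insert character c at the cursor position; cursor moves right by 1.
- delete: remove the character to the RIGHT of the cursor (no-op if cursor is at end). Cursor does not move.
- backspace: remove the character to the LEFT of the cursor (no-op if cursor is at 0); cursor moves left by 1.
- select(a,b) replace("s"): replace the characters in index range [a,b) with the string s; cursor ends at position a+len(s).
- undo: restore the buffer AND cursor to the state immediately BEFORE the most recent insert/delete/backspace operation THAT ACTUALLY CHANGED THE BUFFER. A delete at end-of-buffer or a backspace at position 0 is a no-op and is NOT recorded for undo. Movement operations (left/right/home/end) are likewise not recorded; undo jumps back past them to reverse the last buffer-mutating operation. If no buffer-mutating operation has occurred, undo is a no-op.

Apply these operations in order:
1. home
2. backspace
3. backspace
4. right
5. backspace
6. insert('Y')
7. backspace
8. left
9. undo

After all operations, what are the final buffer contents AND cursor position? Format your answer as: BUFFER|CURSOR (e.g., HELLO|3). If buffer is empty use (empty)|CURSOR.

After op 1 (home): buf='KOBR' cursor=0
After op 2 (backspace): buf='KOBR' cursor=0
After op 3 (backspace): buf='KOBR' cursor=0
After op 4 (right): buf='KOBR' cursor=1
After op 5 (backspace): buf='OBR' cursor=0
After op 6 (insert('Y')): buf='YOBR' cursor=1
After op 7 (backspace): buf='OBR' cursor=0
After op 8 (left): buf='OBR' cursor=0
After op 9 (undo): buf='YOBR' cursor=1

Answer: YOBR|1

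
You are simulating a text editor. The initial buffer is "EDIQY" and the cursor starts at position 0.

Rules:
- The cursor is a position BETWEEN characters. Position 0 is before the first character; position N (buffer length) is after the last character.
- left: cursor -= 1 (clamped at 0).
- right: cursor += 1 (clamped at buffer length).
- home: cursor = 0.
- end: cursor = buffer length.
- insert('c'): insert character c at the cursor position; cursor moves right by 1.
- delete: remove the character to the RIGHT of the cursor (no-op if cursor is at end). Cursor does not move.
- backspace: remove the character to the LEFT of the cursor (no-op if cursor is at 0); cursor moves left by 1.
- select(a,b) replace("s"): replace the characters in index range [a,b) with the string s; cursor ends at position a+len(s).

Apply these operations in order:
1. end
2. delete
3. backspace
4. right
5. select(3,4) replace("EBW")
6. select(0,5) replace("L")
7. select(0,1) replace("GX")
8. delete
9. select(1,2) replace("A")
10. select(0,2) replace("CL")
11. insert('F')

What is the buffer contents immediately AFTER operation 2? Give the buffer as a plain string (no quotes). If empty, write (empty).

Answer: EDIQY

Derivation:
After op 1 (end): buf='EDIQY' cursor=5
After op 2 (delete): buf='EDIQY' cursor=5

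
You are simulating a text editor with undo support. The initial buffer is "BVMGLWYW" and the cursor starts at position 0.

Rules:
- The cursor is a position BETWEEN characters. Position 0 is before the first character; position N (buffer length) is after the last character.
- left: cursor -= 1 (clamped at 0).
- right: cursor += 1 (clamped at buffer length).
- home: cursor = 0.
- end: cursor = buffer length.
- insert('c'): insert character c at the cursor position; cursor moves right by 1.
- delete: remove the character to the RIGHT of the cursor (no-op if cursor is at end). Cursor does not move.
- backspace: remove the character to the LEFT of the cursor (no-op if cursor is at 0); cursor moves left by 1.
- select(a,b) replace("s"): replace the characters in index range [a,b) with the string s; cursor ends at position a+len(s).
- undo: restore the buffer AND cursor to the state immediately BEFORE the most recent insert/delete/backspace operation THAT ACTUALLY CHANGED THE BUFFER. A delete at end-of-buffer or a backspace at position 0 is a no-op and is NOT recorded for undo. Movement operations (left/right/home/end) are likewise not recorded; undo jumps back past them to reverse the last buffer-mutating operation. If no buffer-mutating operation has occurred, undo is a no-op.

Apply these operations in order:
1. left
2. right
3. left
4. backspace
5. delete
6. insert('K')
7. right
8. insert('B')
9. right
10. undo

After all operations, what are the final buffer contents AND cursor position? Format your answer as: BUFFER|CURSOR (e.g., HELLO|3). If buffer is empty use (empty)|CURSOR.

Answer: KVMGLWYW|2

Derivation:
After op 1 (left): buf='BVMGLWYW' cursor=0
After op 2 (right): buf='BVMGLWYW' cursor=1
After op 3 (left): buf='BVMGLWYW' cursor=0
After op 4 (backspace): buf='BVMGLWYW' cursor=0
After op 5 (delete): buf='VMGLWYW' cursor=0
After op 6 (insert('K')): buf='KVMGLWYW' cursor=1
After op 7 (right): buf='KVMGLWYW' cursor=2
After op 8 (insert('B')): buf='KVBMGLWYW' cursor=3
After op 9 (right): buf='KVBMGLWYW' cursor=4
After op 10 (undo): buf='KVMGLWYW' cursor=2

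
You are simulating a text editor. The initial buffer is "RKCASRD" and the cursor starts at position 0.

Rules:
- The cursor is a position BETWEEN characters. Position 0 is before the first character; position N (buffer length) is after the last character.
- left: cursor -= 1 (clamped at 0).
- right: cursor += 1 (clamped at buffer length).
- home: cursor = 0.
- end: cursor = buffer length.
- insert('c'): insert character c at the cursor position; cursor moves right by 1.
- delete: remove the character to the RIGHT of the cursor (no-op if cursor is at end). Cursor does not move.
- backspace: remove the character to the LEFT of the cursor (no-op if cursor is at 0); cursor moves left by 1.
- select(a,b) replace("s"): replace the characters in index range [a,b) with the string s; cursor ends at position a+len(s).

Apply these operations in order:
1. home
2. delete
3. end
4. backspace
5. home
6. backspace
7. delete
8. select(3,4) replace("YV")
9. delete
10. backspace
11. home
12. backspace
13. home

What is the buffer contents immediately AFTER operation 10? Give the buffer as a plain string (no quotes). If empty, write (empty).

After op 1 (home): buf='RKCASRD' cursor=0
After op 2 (delete): buf='KCASRD' cursor=0
After op 3 (end): buf='KCASRD' cursor=6
After op 4 (backspace): buf='KCASR' cursor=5
After op 5 (home): buf='KCASR' cursor=0
After op 6 (backspace): buf='KCASR' cursor=0
After op 7 (delete): buf='CASR' cursor=0
After op 8 (select(3,4) replace("YV")): buf='CASYV' cursor=5
After op 9 (delete): buf='CASYV' cursor=5
After op 10 (backspace): buf='CASY' cursor=4

Answer: CASY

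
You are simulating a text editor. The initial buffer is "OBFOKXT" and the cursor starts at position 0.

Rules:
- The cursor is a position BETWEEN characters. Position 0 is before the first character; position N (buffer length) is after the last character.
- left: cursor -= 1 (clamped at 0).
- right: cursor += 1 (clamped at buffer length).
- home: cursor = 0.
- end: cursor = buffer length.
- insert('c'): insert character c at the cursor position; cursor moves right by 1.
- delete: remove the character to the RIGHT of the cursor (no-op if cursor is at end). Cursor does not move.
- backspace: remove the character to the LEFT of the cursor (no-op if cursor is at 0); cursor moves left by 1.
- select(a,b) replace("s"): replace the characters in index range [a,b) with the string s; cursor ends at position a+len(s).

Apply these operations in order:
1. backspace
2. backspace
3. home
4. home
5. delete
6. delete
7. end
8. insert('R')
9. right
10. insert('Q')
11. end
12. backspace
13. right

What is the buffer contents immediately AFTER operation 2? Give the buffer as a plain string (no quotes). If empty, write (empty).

After op 1 (backspace): buf='OBFOKXT' cursor=0
After op 2 (backspace): buf='OBFOKXT' cursor=0

Answer: OBFOKXT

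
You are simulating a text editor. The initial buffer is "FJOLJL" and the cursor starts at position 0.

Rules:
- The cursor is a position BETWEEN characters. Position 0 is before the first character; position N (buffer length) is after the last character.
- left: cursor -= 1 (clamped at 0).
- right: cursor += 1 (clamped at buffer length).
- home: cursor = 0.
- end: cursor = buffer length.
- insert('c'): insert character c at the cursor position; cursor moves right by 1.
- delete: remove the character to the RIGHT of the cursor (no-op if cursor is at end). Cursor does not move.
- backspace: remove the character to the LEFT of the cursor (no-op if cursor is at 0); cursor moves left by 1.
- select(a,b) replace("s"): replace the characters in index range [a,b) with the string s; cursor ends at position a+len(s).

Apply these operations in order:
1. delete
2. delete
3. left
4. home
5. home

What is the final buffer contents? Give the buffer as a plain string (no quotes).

Answer: OLJL

Derivation:
After op 1 (delete): buf='JOLJL' cursor=0
After op 2 (delete): buf='OLJL' cursor=0
After op 3 (left): buf='OLJL' cursor=0
After op 4 (home): buf='OLJL' cursor=0
After op 5 (home): buf='OLJL' cursor=0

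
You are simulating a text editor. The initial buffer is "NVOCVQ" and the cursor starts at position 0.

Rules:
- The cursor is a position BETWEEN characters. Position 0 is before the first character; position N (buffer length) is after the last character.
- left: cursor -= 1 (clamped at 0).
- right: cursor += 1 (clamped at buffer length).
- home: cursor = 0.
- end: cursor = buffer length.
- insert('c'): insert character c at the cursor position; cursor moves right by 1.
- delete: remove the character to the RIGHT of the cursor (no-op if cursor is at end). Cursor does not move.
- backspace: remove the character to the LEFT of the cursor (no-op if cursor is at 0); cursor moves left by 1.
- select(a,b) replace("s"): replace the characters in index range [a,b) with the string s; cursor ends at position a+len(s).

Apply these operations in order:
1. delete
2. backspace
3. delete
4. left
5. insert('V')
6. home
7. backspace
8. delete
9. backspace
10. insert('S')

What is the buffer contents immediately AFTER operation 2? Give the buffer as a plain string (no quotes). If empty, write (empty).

After op 1 (delete): buf='VOCVQ' cursor=0
After op 2 (backspace): buf='VOCVQ' cursor=0

Answer: VOCVQ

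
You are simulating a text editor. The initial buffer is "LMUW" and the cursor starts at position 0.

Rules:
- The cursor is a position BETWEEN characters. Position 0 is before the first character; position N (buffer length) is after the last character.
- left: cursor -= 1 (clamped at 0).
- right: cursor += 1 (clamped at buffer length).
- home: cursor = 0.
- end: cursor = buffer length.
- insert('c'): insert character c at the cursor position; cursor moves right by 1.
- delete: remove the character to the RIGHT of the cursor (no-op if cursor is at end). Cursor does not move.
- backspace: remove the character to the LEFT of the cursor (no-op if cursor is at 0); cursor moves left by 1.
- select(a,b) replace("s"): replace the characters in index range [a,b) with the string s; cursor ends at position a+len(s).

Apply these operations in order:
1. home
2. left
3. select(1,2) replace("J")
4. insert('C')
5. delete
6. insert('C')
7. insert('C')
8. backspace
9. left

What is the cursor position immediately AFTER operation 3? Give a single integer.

Answer: 2

Derivation:
After op 1 (home): buf='LMUW' cursor=0
After op 2 (left): buf='LMUW' cursor=0
After op 3 (select(1,2) replace("J")): buf='LJUW' cursor=2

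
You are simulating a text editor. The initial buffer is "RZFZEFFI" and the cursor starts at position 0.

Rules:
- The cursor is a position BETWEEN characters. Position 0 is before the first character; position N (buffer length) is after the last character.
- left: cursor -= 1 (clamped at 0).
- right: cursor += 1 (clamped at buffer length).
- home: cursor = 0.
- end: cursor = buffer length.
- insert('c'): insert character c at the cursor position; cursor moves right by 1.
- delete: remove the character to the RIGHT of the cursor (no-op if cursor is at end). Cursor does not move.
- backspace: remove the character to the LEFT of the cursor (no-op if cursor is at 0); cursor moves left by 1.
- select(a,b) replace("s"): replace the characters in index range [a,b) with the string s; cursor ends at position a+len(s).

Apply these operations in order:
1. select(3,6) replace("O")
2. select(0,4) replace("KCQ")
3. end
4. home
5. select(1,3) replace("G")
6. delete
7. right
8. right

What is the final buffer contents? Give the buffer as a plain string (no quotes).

Answer: KGI

Derivation:
After op 1 (select(3,6) replace("O")): buf='RZFOFI' cursor=4
After op 2 (select(0,4) replace("KCQ")): buf='KCQFI' cursor=3
After op 3 (end): buf='KCQFI' cursor=5
After op 4 (home): buf='KCQFI' cursor=0
After op 5 (select(1,3) replace("G")): buf='KGFI' cursor=2
After op 6 (delete): buf='KGI' cursor=2
After op 7 (right): buf='KGI' cursor=3
After op 8 (right): buf='KGI' cursor=3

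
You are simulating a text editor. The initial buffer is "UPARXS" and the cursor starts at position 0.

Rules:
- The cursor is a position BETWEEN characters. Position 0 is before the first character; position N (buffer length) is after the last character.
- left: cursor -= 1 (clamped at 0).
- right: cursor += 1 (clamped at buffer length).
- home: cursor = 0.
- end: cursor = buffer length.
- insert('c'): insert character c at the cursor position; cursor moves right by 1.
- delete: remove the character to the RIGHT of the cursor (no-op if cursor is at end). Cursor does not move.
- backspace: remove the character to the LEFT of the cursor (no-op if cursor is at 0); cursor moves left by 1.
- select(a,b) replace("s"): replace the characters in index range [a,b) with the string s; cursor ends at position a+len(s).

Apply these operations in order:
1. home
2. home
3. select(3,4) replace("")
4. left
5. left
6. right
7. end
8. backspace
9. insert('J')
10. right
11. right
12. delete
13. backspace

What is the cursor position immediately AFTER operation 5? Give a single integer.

Answer: 1

Derivation:
After op 1 (home): buf='UPARXS' cursor=0
After op 2 (home): buf='UPARXS' cursor=0
After op 3 (select(3,4) replace("")): buf='UPAXS' cursor=3
After op 4 (left): buf='UPAXS' cursor=2
After op 5 (left): buf='UPAXS' cursor=1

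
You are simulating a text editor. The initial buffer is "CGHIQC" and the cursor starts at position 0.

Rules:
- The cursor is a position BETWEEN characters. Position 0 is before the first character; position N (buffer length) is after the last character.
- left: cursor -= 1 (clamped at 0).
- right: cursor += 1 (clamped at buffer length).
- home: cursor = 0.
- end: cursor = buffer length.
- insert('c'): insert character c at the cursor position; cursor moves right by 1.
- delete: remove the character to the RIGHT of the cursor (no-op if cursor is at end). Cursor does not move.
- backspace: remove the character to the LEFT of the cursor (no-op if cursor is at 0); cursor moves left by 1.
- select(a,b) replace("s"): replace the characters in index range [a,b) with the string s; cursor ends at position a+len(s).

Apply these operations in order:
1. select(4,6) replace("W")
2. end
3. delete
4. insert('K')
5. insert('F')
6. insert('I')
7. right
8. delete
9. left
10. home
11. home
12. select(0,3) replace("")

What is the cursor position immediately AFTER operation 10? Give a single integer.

Answer: 0

Derivation:
After op 1 (select(4,6) replace("W")): buf='CGHIW' cursor=5
After op 2 (end): buf='CGHIW' cursor=5
After op 3 (delete): buf='CGHIW' cursor=5
After op 4 (insert('K')): buf='CGHIWK' cursor=6
After op 5 (insert('F')): buf='CGHIWKF' cursor=7
After op 6 (insert('I')): buf='CGHIWKFI' cursor=8
After op 7 (right): buf='CGHIWKFI' cursor=8
After op 8 (delete): buf='CGHIWKFI' cursor=8
After op 9 (left): buf='CGHIWKFI' cursor=7
After op 10 (home): buf='CGHIWKFI' cursor=0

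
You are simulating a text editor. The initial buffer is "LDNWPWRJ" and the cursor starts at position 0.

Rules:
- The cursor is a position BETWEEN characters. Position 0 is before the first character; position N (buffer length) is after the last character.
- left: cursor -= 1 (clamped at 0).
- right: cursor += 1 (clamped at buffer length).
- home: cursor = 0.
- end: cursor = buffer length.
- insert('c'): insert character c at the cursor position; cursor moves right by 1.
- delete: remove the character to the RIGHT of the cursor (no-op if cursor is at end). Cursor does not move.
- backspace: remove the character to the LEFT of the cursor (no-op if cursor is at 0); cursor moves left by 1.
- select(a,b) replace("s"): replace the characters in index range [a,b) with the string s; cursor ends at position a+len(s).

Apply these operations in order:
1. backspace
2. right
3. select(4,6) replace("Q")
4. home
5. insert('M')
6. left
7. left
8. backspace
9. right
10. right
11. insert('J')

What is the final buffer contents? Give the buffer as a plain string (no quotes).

After op 1 (backspace): buf='LDNWPWRJ' cursor=0
After op 2 (right): buf='LDNWPWRJ' cursor=1
After op 3 (select(4,6) replace("Q")): buf='LDNWQRJ' cursor=5
After op 4 (home): buf='LDNWQRJ' cursor=0
After op 5 (insert('M')): buf='MLDNWQRJ' cursor=1
After op 6 (left): buf='MLDNWQRJ' cursor=0
After op 7 (left): buf='MLDNWQRJ' cursor=0
After op 8 (backspace): buf='MLDNWQRJ' cursor=0
After op 9 (right): buf='MLDNWQRJ' cursor=1
After op 10 (right): buf='MLDNWQRJ' cursor=2
After op 11 (insert('J')): buf='MLJDNWQRJ' cursor=3

Answer: MLJDNWQRJ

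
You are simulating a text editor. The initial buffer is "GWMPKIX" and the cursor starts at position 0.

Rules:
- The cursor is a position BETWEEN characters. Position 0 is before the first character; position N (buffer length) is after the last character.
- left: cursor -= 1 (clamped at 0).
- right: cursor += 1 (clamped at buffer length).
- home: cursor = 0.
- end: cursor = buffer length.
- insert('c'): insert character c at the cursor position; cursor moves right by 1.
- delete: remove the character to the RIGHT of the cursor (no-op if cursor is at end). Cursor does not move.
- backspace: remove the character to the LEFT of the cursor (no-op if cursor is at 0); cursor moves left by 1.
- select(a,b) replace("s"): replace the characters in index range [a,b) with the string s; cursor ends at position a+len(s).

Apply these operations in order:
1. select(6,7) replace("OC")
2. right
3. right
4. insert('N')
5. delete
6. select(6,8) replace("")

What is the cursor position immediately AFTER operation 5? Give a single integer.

After op 1 (select(6,7) replace("OC")): buf='GWMPKIOC' cursor=8
After op 2 (right): buf='GWMPKIOC' cursor=8
After op 3 (right): buf='GWMPKIOC' cursor=8
After op 4 (insert('N')): buf='GWMPKIOCN' cursor=9
After op 5 (delete): buf='GWMPKIOCN' cursor=9

Answer: 9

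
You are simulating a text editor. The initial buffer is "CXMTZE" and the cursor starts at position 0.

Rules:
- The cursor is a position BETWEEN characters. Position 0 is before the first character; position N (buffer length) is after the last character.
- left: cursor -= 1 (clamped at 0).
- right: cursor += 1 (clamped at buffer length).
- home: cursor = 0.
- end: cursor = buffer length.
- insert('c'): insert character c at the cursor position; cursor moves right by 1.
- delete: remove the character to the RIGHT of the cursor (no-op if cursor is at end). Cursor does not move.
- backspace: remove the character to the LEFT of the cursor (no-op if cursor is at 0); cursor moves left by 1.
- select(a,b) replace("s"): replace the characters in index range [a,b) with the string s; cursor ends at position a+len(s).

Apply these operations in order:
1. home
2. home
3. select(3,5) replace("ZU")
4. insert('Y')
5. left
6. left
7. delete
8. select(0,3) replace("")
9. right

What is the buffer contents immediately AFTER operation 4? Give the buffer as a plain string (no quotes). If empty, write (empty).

After op 1 (home): buf='CXMTZE' cursor=0
After op 2 (home): buf='CXMTZE' cursor=0
After op 3 (select(3,5) replace("ZU")): buf='CXMZUE' cursor=5
After op 4 (insert('Y')): buf='CXMZUYE' cursor=6

Answer: CXMZUYE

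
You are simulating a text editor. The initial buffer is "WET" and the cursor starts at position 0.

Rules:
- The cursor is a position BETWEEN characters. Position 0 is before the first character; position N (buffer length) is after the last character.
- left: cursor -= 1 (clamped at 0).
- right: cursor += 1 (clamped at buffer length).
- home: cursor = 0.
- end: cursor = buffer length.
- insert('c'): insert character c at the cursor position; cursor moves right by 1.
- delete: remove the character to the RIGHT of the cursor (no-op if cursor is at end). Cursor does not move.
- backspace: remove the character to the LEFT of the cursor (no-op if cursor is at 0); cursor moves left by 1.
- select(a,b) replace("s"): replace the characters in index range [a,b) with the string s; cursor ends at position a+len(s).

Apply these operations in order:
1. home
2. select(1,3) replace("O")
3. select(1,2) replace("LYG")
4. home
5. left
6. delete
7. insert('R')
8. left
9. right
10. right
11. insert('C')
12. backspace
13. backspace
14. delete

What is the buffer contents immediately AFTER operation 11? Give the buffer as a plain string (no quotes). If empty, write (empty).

After op 1 (home): buf='WET' cursor=0
After op 2 (select(1,3) replace("O")): buf='WO' cursor=2
After op 3 (select(1,2) replace("LYG")): buf='WLYG' cursor=4
After op 4 (home): buf='WLYG' cursor=0
After op 5 (left): buf='WLYG' cursor=0
After op 6 (delete): buf='LYG' cursor=0
After op 7 (insert('R')): buf='RLYG' cursor=1
After op 8 (left): buf='RLYG' cursor=0
After op 9 (right): buf='RLYG' cursor=1
After op 10 (right): buf='RLYG' cursor=2
After op 11 (insert('C')): buf='RLCYG' cursor=3

Answer: RLCYG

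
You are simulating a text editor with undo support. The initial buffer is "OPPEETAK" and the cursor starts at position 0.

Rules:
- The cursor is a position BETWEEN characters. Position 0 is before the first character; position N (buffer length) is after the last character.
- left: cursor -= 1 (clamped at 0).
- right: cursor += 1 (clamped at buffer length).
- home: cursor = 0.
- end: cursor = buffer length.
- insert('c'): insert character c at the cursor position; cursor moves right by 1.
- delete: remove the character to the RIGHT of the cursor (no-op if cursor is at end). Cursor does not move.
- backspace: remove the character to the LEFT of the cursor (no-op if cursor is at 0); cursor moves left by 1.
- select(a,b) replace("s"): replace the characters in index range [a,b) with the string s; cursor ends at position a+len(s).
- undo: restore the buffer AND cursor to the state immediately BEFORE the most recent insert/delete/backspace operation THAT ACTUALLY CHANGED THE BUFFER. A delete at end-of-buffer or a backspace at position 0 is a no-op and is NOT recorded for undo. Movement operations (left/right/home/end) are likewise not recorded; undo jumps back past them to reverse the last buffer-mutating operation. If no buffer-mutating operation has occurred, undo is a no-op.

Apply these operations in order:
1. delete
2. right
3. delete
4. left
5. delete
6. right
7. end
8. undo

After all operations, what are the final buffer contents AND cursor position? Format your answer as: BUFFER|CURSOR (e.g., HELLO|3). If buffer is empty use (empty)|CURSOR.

After op 1 (delete): buf='PPEETAK' cursor=0
After op 2 (right): buf='PPEETAK' cursor=1
After op 3 (delete): buf='PEETAK' cursor=1
After op 4 (left): buf='PEETAK' cursor=0
After op 5 (delete): buf='EETAK' cursor=0
After op 6 (right): buf='EETAK' cursor=1
After op 7 (end): buf='EETAK' cursor=5
After op 8 (undo): buf='PEETAK' cursor=0

Answer: PEETAK|0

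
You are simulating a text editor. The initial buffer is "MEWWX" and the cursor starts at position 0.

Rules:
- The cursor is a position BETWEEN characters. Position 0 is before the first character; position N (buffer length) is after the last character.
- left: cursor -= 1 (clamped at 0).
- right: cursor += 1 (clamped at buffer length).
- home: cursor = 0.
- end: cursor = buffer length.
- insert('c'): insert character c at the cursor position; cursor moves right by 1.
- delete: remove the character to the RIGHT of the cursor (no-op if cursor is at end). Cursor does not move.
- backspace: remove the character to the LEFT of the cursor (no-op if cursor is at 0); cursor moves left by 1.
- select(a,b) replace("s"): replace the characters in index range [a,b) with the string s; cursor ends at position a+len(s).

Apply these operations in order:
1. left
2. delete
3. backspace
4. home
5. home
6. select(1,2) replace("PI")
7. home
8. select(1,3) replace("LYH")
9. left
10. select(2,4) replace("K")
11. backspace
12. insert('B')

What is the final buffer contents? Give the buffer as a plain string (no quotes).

Answer: ELBWX

Derivation:
After op 1 (left): buf='MEWWX' cursor=0
After op 2 (delete): buf='EWWX' cursor=0
After op 3 (backspace): buf='EWWX' cursor=0
After op 4 (home): buf='EWWX' cursor=0
After op 5 (home): buf='EWWX' cursor=0
After op 6 (select(1,2) replace("PI")): buf='EPIWX' cursor=3
After op 7 (home): buf='EPIWX' cursor=0
After op 8 (select(1,3) replace("LYH")): buf='ELYHWX' cursor=4
After op 9 (left): buf='ELYHWX' cursor=3
After op 10 (select(2,4) replace("K")): buf='ELKWX' cursor=3
After op 11 (backspace): buf='ELWX' cursor=2
After op 12 (insert('B')): buf='ELBWX' cursor=3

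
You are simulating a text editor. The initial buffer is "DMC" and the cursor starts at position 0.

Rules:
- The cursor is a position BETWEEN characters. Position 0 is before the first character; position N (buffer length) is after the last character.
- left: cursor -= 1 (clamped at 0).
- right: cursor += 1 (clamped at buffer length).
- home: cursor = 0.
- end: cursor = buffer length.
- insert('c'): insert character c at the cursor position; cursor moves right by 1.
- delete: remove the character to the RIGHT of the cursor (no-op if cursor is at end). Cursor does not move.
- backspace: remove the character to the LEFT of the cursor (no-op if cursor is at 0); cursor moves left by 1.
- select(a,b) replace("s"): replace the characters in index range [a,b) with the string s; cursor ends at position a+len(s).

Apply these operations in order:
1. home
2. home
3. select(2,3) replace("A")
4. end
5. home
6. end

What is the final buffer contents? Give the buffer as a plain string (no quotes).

Answer: DMA

Derivation:
After op 1 (home): buf='DMC' cursor=0
After op 2 (home): buf='DMC' cursor=0
After op 3 (select(2,3) replace("A")): buf='DMA' cursor=3
After op 4 (end): buf='DMA' cursor=3
After op 5 (home): buf='DMA' cursor=0
After op 6 (end): buf='DMA' cursor=3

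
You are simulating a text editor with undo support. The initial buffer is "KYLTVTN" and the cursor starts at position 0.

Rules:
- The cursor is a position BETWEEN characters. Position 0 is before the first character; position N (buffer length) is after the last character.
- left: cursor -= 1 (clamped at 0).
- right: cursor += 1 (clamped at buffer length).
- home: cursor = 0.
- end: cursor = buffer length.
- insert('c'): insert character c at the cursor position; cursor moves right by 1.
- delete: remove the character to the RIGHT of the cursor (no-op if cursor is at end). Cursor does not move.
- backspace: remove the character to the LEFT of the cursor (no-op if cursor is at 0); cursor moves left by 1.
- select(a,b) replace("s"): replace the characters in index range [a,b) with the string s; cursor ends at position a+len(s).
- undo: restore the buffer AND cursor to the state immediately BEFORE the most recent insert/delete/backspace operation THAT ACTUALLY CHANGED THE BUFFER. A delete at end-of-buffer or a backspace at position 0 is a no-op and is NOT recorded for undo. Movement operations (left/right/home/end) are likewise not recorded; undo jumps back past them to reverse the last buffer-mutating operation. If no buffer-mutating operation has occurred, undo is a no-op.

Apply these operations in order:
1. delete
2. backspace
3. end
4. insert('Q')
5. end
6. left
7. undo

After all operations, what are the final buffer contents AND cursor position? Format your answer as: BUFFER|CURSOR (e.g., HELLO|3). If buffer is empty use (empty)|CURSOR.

Answer: YLTVTN|6

Derivation:
After op 1 (delete): buf='YLTVTN' cursor=0
After op 2 (backspace): buf='YLTVTN' cursor=0
After op 3 (end): buf='YLTVTN' cursor=6
After op 4 (insert('Q')): buf='YLTVTNQ' cursor=7
After op 5 (end): buf='YLTVTNQ' cursor=7
After op 6 (left): buf='YLTVTNQ' cursor=6
After op 7 (undo): buf='YLTVTN' cursor=6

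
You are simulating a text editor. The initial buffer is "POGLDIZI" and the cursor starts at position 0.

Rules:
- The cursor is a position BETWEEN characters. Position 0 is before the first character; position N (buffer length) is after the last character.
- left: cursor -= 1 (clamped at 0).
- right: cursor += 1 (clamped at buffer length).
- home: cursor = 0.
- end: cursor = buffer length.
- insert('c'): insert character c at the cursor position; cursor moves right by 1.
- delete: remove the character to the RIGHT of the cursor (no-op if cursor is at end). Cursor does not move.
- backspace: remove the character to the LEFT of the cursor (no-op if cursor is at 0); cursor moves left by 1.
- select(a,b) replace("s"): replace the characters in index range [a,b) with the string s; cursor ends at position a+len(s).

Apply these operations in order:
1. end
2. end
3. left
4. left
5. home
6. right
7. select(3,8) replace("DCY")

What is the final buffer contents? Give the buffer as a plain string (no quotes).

Answer: POGDCY

Derivation:
After op 1 (end): buf='POGLDIZI' cursor=8
After op 2 (end): buf='POGLDIZI' cursor=8
After op 3 (left): buf='POGLDIZI' cursor=7
After op 4 (left): buf='POGLDIZI' cursor=6
After op 5 (home): buf='POGLDIZI' cursor=0
After op 6 (right): buf='POGLDIZI' cursor=1
After op 7 (select(3,8) replace("DCY")): buf='POGDCY' cursor=6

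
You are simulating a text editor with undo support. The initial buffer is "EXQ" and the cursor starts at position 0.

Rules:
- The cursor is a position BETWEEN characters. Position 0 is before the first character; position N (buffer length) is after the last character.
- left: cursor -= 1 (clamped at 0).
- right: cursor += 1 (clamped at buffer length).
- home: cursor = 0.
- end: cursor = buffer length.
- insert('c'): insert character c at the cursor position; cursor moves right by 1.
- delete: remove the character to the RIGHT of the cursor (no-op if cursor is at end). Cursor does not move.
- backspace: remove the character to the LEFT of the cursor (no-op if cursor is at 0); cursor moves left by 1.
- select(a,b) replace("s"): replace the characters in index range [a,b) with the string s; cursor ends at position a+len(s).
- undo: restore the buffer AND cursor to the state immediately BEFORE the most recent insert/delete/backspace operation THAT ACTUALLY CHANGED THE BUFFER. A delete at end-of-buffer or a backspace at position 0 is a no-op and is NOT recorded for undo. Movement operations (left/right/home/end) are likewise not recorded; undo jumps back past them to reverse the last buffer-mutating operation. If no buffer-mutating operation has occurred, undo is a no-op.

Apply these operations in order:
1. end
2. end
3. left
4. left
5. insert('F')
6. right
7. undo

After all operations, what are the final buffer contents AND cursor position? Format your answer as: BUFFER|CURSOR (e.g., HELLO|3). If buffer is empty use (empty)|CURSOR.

Answer: EXQ|1

Derivation:
After op 1 (end): buf='EXQ' cursor=3
After op 2 (end): buf='EXQ' cursor=3
After op 3 (left): buf='EXQ' cursor=2
After op 4 (left): buf='EXQ' cursor=1
After op 5 (insert('F')): buf='EFXQ' cursor=2
After op 6 (right): buf='EFXQ' cursor=3
After op 7 (undo): buf='EXQ' cursor=1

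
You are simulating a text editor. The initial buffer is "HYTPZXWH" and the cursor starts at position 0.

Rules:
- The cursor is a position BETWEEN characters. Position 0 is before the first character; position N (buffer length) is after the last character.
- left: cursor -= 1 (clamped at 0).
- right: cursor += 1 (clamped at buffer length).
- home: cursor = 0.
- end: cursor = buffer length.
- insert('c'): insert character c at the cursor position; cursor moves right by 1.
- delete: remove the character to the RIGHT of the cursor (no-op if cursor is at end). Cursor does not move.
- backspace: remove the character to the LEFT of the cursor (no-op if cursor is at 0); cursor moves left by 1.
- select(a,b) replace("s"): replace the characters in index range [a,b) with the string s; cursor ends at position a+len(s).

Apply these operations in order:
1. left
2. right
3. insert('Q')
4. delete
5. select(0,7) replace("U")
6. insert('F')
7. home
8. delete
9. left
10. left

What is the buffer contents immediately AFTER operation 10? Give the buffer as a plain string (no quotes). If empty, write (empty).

After op 1 (left): buf='HYTPZXWH' cursor=0
After op 2 (right): buf='HYTPZXWH' cursor=1
After op 3 (insert('Q')): buf='HQYTPZXWH' cursor=2
After op 4 (delete): buf='HQTPZXWH' cursor=2
After op 5 (select(0,7) replace("U")): buf='UH' cursor=1
After op 6 (insert('F')): buf='UFH' cursor=2
After op 7 (home): buf='UFH' cursor=0
After op 8 (delete): buf='FH' cursor=0
After op 9 (left): buf='FH' cursor=0
After op 10 (left): buf='FH' cursor=0

Answer: FH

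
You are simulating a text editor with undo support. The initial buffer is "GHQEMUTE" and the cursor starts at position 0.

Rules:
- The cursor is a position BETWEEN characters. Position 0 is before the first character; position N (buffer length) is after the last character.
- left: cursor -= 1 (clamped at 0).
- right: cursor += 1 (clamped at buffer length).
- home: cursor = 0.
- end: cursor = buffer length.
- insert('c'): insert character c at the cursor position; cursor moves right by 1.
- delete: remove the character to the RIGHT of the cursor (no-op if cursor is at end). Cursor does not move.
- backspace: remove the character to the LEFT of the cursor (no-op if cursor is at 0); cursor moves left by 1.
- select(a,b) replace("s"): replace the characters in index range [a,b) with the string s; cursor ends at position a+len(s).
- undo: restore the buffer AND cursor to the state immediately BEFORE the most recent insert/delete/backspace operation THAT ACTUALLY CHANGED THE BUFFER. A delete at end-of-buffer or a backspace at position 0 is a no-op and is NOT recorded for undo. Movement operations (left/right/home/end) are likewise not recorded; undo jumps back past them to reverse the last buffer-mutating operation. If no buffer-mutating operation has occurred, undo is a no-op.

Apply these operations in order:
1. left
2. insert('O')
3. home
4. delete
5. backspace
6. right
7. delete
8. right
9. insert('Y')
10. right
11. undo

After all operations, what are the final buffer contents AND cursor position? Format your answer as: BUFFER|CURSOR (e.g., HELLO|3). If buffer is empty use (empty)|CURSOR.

After op 1 (left): buf='GHQEMUTE' cursor=0
After op 2 (insert('O')): buf='OGHQEMUTE' cursor=1
After op 3 (home): buf='OGHQEMUTE' cursor=0
After op 4 (delete): buf='GHQEMUTE' cursor=0
After op 5 (backspace): buf='GHQEMUTE' cursor=0
After op 6 (right): buf='GHQEMUTE' cursor=1
After op 7 (delete): buf='GQEMUTE' cursor=1
After op 8 (right): buf='GQEMUTE' cursor=2
After op 9 (insert('Y')): buf='GQYEMUTE' cursor=3
After op 10 (right): buf='GQYEMUTE' cursor=4
After op 11 (undo): buf='GQEMUTE' cursor=2

Answer: GQEMUTE|2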